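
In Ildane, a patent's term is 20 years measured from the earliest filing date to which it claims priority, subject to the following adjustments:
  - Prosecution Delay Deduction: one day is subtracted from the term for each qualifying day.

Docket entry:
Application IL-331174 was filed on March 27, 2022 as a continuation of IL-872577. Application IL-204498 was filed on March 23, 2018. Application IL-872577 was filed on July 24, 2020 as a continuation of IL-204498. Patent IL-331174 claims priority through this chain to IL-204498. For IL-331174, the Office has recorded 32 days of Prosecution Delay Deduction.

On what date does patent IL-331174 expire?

February 19, 2038

Earliest priority filing: 23 March 2018.
Base term: 23 March 2018 + 20 years → 23 March 2038.
Prosecution Delay Deduction: −32 days → 19 February 2038.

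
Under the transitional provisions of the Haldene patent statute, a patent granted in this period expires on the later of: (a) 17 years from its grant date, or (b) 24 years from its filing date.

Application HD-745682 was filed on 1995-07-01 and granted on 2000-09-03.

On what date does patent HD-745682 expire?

(a) grant + 17 years → 3 September 2017.
(b) filing + 24 years → 1 July 2019.
Later of the two: 1 July 2019.

July 1, 2019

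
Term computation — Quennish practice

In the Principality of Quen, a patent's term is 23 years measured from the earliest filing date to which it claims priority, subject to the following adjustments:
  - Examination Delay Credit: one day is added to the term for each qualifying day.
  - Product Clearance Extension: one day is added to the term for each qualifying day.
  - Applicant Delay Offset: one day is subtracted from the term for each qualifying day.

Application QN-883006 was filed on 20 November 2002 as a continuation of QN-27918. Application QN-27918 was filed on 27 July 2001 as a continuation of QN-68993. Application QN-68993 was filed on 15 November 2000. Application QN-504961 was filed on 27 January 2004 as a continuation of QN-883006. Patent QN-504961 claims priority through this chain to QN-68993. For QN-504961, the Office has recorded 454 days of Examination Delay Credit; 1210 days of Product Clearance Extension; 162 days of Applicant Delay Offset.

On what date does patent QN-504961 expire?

Earliest priority filing: 15 November 2000.
Base term: 15 November 2000 + 23 years → 15 November 2023.
Examination Delay Credit: +454 days → 11 February 2025.
Product Clearance Extension: +1210 days → 5 June 2028.
Applicant Delay Offset: −162 days → 26 December 2027.

December 26, 2027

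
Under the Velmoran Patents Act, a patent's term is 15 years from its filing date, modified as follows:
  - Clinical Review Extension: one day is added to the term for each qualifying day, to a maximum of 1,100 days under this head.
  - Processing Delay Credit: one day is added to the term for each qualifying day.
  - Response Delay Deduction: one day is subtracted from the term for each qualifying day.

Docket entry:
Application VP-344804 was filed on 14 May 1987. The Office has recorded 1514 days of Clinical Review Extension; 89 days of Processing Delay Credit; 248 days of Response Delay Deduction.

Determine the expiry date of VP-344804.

2004-12-10

Base term: filing date + 15 years → 14 May 2002.
Clinical Review Extension: 1514 days claimed exceeds the 1100-day cap, so +1100 days → 18 May 2005.
Processing Delay Credit: +89 days → 15 August 2005.
Response Delay Deduction: −248 days → 10 December 2004.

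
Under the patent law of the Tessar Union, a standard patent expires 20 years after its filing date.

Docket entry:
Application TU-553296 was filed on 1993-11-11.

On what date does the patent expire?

Filing date + 20 years → 11 November 2013.

2013-11-11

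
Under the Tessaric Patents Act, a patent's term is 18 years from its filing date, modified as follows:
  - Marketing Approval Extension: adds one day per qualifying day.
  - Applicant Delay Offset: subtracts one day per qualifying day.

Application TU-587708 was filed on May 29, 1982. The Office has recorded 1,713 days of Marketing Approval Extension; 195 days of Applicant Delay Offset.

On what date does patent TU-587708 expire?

Base term: filing date + 18 years → 29 May 2000.
Marketing Approval Extension: +1713 days → 5 February 2005.
Applicant Delay Offset: −195 days → 25 July 2004.

2004-07-25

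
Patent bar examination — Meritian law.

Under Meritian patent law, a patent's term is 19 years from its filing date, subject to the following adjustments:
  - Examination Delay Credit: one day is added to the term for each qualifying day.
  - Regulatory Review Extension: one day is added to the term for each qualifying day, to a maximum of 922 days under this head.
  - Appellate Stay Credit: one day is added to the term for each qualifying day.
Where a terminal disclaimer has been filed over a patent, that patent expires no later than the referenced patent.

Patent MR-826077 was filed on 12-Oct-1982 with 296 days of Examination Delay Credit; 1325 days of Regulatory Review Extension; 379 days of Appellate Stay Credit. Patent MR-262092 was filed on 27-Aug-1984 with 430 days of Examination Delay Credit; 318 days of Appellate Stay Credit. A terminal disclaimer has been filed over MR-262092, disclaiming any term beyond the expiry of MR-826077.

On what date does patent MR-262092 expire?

Natural term of MR-262092:
  Base: filing + 19 years → 27 August 2003.
  Examination Delay Credit: +430 days → 30 October 2004.
  Appellate Stay Credit: +318 days → 13 September 2005.
Expiry of referenced patent MR-826077:
  Base: filing + 19 years → 12 October 2001.
  Examination Delay Credit: +296 days → 4 August 2002.
  Regulatory Review Extension: 1325 days claimed exceeds the 922-day cap, so +922 days → 11 February 2005.
  Appellate Stay Credit: +379 days → 25 February 2006.
Terminal disclaimer: MR-262092 expires on the earlier of 13 September 2005 and 25 February 2006.

2005-09-13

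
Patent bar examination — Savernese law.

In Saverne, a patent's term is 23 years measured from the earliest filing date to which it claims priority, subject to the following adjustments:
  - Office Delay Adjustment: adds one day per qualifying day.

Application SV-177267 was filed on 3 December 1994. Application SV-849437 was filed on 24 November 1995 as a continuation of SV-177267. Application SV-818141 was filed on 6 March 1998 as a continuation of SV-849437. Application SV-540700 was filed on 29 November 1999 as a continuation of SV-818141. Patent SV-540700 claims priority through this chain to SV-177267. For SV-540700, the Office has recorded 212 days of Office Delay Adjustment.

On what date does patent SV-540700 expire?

2018-07-03

Earliest priority filing: 3 December 1994.
Base term: 3 December 1994 + 23 years → 3 December 2017.
Office Delay Adjustment: +212 days → 3 July 2018.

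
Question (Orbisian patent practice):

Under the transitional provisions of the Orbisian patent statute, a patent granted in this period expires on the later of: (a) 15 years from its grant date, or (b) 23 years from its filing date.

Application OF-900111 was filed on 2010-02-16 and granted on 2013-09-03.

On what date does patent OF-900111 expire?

(a) grant + 15 years → 3 September 2028.
(b) filing + 23 years → 16 February 2033.
Later of the two: 16 February 2033.

2033-02-16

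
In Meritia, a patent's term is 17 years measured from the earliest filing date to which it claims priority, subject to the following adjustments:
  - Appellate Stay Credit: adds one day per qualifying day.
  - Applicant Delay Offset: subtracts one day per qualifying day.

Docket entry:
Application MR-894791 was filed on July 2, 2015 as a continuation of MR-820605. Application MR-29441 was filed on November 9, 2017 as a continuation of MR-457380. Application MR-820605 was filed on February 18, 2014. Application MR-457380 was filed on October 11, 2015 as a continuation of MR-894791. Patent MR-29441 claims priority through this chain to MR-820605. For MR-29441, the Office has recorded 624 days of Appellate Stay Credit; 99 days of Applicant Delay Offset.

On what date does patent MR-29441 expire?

Earliest priority filing: 18 February 2014.
Base term: 18 February 2014 + 17 years → 18 February 2031.
Appellate Stay Credit: +624 days → 3 November 2032.
Applicant Delay Offset: −99 days → 27 July 2032.

2032-07-27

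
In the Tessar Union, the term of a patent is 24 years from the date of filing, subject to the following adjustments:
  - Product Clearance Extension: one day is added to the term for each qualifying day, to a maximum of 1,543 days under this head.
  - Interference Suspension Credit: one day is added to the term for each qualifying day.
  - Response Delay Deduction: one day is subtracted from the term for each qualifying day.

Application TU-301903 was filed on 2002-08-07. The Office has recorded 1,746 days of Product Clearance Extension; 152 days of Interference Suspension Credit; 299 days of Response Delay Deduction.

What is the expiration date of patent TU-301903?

Base term: filing date + 24 years → 7 August 2026.
Product Clearance Extension: 1746 days claimed exceeds the 1543-day cap, so +1543 days → 28 October 2030.
Interference Suspension Credit: +152 days → 29 March 2031.
Response Delay Deduction: −299 days → 3 June 2030.

June 3, 2030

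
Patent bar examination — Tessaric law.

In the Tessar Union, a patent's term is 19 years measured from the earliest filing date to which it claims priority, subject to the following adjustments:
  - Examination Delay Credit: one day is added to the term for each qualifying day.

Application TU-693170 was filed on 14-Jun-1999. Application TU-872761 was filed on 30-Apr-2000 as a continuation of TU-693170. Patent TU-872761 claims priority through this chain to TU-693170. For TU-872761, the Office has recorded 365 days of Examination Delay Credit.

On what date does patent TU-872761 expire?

Earliest priority filing: 14 June 1999.
Base term: 14 June 1999 + 19 years → 14 June 2018.
Examination Delay Credit: +365 days → 14 June 2019.

June 14, 2019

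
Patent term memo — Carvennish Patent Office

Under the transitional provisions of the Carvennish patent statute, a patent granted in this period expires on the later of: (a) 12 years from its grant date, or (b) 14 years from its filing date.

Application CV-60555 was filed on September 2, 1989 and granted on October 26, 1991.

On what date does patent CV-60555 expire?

(a) grant + 12 years → 26 October 2003.
(b) filing + 14 years → 2 September 2003.
Later of the two: 26 October 2003.

October 26, 2003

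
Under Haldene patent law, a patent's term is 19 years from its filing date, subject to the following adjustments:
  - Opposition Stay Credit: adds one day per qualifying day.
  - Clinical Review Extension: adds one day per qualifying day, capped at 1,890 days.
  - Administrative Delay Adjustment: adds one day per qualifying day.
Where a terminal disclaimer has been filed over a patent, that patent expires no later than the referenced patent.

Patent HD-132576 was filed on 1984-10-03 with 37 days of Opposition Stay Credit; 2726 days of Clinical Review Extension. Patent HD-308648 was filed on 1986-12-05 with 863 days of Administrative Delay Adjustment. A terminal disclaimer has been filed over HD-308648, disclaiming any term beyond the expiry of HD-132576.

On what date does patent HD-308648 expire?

April 16, 2008

Natural term of HD-308648:
  Base: filing + 19 years → 5 December 2005.
  Administrative Delay Adjustment: +863 days → 16 April 2008.
Expiry of referenced patent HD-132576:
  Base: filing + 19 years → 3 October 2003.
  Opposition Stay Credit: +37 days → 9 November 2003.
  Clinical Review Extension: 2726 days claimed exceeds the 1890-day cap, so +1890 days → 11 January 2009.
Terminal disclaimer: HD-308648 expires on the earlier of 16 April 2008 and 11 January 2009.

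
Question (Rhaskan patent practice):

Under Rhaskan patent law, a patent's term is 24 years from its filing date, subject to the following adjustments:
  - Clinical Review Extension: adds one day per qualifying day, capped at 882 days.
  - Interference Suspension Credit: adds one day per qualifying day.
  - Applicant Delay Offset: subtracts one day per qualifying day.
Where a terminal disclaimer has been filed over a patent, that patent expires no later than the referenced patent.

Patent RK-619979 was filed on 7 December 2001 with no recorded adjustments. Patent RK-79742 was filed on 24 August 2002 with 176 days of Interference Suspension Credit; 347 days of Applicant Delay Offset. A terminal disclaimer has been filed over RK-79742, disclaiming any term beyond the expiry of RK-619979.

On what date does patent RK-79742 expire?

Natural term of RK-79742:
  Base: filing + 24 years → 24 August 2026.
  Interference Suspension Credit: +176 days → 16 February 2027.
  Applicant Delay Offset: −347 days → 6 March 2026.
Expiry of referenced patent RK-619979:
  Base: filing + 24 years → 7 December 2025.
Terminal disclaimer: RK-79742 expires on the earlier of 6 March 2026 and 7 December 2025.

December 7, 2025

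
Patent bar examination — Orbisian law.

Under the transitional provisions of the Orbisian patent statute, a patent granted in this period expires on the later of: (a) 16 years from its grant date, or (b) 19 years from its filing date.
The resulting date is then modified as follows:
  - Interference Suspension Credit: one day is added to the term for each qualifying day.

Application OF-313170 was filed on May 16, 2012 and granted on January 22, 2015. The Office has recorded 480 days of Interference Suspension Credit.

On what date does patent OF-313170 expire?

(a) grant + 16 years → 22 January 2031.
(b) filing + 19 years → 16 May 2031.
Later of the two: 16 May 2031.
Interference Suspension Credit: +480 days → 7 September 2032.

2032-09-07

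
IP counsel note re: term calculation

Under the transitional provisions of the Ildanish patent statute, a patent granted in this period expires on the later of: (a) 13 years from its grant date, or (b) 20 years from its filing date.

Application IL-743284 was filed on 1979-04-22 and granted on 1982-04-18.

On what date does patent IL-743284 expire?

(a) grant + 13 years → 18 April 1995.
(b) filing + 20 years → 22 April 1999.
Later of the two: 22 April 1999.

April 22, 1999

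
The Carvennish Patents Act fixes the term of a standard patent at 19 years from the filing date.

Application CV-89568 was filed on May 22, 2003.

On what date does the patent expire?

2022-05-22

Filing date + 19 years → 22 May 2022.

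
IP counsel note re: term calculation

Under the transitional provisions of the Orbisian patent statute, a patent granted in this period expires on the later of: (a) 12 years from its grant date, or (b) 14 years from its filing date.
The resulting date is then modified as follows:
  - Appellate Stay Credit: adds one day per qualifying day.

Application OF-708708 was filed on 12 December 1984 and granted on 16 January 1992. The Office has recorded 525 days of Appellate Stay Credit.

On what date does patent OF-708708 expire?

2005-06-24

(a) grant + 12 years → 16 January 2004.
(b) filing + 14 years → 12 December 1998.
Later of the two: 16 January 2004.
Appellate Stay Credit: +525 days → 24 June 2005.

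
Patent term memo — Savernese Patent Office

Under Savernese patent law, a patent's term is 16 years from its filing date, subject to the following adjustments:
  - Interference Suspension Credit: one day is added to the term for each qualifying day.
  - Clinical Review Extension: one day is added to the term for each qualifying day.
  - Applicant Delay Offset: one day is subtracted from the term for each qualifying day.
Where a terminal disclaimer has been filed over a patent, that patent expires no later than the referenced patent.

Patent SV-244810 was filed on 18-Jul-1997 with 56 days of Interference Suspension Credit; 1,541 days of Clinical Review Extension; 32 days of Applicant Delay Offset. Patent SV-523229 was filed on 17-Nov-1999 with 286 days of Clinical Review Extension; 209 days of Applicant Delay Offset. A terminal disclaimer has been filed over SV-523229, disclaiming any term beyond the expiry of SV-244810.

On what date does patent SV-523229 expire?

February 2, 2016

Natural term of SV-523229:
  Base: filing + 16 years → 17 November 2015.
  Clinical Review Extension: +286 days → 29 August 2016.
  Applicant Delay Offset: −209 days → 2 February 2016.
Expiry of referenced patent SV-244810:
  Base: filing + 16 years → 18 July 2013.
  Interference Suspension Credit: +56 days → 12 September 2013.
  Clinical Review Extension: +1541 days → 1 December 2017.
  Applicant Delay Offset: −32 days → 30 October 2017.
Terminal disclaimer: SV-523229 expires on the earlier of 2 February 2016 and 30 October 2017.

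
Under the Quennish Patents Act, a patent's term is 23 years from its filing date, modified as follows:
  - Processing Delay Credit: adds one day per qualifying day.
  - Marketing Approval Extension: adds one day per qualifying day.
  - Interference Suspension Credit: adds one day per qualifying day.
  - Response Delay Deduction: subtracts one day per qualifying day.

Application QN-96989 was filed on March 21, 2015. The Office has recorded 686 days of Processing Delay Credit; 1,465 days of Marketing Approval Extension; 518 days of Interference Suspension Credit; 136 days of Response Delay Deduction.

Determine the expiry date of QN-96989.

2045-02-25

Base term: filing date + 23 years → 21 March 2038.
Processing Delay Credit: +686 days → 5 February 2040.
Marketing Approval Extension: +1465 days → 9 February 2044.
Interference Suspension Credit: +518 days → 11 July 2045.
Response Delay Deduction: −136 days → 25 February 2045.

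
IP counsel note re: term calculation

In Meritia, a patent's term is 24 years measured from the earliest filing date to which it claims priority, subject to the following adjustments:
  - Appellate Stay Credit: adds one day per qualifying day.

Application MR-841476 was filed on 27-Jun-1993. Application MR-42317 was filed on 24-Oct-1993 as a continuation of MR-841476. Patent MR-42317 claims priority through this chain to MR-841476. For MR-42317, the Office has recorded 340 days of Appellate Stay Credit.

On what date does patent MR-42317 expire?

Earliest priority filing: 27 June 1993.
Base term: 27 June 1993 + 24 years → 27 June 2017.
Appellate Stay Credit: +340 days → 2 June 2018.

June 2, 2018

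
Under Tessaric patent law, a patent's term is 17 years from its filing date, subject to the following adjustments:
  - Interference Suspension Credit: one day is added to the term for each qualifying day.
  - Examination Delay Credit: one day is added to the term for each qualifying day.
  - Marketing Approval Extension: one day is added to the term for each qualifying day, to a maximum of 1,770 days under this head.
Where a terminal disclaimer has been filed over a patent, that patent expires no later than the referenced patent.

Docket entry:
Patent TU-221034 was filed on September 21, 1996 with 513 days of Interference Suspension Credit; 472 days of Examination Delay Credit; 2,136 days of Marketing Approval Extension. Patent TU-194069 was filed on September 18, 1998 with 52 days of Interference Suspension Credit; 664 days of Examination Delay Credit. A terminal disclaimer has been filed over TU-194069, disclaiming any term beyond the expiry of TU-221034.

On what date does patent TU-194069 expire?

Natural term of TU-194069:
  Base: filing + 17 years → 18 September 2015.
  Interference Suspension Credit: +52 days → 9 November 2015.
  Examination Delay Credit: +664 days → 3 September 2017.
Expiry of referenced patent TU-221034:
  Base: filing + 17 years → 21 September 2013.
  Interference Suspension Credit: +513 days → 16 February 2015.
  Examination Delay Credit: +472 days → 2 June 2016.
  Marketing Approval Extension: 2136 days claimed exceeds the 1770-day cap, so +1770 days → 7 April 2021.
Terminal disclaimer: TU-194069 expires on the earlier of 3 September 2017 and 7 April 2021.

2017-09-03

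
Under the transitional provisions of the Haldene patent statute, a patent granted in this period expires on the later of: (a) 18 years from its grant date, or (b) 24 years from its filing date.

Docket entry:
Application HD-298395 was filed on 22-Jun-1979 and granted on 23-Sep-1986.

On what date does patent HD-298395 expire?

2004-09-23

(a) grant + 18 years → 23 September 2004.
(b) filing + 24 years → 22 June 2003.
Later of the two: 23 September 2004.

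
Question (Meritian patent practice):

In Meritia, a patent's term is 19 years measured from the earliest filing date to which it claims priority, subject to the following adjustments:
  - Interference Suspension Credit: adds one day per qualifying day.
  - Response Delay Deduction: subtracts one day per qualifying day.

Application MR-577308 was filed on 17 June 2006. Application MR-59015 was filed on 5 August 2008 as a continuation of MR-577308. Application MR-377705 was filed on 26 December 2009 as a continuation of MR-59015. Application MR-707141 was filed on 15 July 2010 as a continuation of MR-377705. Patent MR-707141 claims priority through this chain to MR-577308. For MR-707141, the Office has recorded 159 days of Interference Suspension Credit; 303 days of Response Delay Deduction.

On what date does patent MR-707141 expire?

Earliest priority filing: 17 June 2006.
Base term: 17 June 2006 + 19 years → 17 June 2025.
Interference Suspension Credit: +159 days → 23 November 2025.
Response Delay Deduction: −303 days → 24 January 2025.

2025-01-24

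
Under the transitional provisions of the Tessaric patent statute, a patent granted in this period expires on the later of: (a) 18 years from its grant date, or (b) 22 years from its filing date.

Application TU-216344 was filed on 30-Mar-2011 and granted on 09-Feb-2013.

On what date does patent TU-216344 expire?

March 30, 2033

(a) grant + 18 years → 9 February 2031.
(b) filing + 22 years → 30 March 2033.
Later of the two: 30 March 2033.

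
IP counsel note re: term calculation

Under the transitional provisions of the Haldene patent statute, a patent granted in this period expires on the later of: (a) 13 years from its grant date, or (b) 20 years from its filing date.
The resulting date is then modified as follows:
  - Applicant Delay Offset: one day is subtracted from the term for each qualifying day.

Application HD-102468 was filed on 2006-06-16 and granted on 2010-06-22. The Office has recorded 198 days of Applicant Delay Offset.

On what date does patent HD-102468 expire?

2025-11-30

(a) grant + 13 years → 22 June 2023.
(b) filing + 20 years → 16 June 2026.
Later of the two: 16 June 2026.
Applicant Delay Offset: −198 days → 30 November 2025.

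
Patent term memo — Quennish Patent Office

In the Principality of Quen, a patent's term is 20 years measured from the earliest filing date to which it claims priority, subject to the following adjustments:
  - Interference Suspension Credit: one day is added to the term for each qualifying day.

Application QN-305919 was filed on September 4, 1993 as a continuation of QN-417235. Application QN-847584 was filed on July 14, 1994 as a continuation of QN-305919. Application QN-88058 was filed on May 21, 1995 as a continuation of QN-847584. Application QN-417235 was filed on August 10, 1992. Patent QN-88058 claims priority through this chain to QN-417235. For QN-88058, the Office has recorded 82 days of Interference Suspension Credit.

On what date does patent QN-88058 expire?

2012-10-31

Earliest priority filing: 10 August 1992.
Base term: 10 August 1992 + 20 years → 10 August 2012.
Interference Suspension Credit: +82 days → 31 October 2012.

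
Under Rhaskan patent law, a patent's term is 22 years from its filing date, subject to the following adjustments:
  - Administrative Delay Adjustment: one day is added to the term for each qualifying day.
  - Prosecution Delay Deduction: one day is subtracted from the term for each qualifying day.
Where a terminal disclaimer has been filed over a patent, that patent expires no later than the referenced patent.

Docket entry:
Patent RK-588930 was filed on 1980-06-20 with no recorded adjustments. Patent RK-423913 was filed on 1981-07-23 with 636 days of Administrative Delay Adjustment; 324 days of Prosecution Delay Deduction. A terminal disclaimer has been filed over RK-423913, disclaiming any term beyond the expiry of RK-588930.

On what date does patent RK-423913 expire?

2002-06-20

Natural term of RK-423913:
  Base: filing + 22 years → 23 July 2003.
  Administrative Delay Adjustment: +636 days → 19 April 2005.
  Prosecution Delay Deduction: −324 days → 30 May 2004.
Expiry of referenced patent RK-588930:
  Base: filing + 22 years → 20 June 2002.
Terminal disclaimer: RK-423913 expires on the earlier of 30 May 2004 and 20 June 2002.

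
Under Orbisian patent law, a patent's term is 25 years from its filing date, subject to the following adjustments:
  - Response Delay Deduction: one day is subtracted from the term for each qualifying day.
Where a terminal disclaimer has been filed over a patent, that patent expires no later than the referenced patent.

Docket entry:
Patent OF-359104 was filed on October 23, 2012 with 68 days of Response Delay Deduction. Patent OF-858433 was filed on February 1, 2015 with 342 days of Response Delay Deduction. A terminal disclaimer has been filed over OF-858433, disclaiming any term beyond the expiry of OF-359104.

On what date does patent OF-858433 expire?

August 16, 2037

Natural term of OF-858433:
  Base: filing + 25 years → 1 February 2040.
  Response Delay Deduction: −342 days → 24 February 2039.
Expiry of referenced patent OF-359104:
  Base: filing + 25 years → 23 October 2037.
  Response Delay Deduction: −68 days → 16 August 2037.
Terminal disclaimer: OF-858433 expires on the earlier of 24 February 2039 and 16 August 2037.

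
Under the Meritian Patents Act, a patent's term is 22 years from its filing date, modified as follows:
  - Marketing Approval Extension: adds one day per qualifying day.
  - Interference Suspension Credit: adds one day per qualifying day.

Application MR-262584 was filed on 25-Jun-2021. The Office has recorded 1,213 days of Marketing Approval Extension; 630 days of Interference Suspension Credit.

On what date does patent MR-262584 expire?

2048-07-11

Base term: filing date + 22 years → 25 June 2043.
Marketing Approval Extension: +1213 days → 20 October 2046.
Interference Suspension Credit: +630 days → 11 July 2048.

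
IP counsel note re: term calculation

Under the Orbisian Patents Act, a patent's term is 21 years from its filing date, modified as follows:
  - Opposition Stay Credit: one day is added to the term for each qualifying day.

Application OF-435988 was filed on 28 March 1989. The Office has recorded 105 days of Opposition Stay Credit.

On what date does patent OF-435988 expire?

Base term: filing date + 21 years → 28 March 2010.
Opposition Stay Credit: +105 days → 11 July 2010.

2010-07-11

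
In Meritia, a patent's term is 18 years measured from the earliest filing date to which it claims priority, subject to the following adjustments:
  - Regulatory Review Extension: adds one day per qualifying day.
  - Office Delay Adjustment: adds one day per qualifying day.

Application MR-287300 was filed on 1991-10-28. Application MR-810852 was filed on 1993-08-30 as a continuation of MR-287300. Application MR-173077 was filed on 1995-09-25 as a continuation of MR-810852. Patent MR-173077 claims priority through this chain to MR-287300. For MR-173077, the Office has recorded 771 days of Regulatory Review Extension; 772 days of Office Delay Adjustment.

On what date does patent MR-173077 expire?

Earliest priority filing: 28 October 1991.
Base term: 28 October 1991 + 18 years → 28 October 2009.
Regulatory Review Extension: +771 days → 8 December 2011.
Office Delay Adjustment: +772 days → 18 January 2014.

2014-01-18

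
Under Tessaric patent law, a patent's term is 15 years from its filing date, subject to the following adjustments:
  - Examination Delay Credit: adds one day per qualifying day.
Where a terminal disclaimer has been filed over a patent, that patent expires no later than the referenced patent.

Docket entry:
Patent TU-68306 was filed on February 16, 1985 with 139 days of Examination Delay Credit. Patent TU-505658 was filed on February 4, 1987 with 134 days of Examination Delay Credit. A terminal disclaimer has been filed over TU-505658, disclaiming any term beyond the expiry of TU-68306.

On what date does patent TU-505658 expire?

July 4, 2000

Natural term of TU-505658:
  Base: filing + 15 years → 4 February 2002.
  Examination Delay Credit: +134 days → 18 June 2002.
Expiry of referenced patent TU-68306:
  Base: filing + 15 years → 16 February 2000.
  Examination Delay Credit: +139 days → 4 July 2000.
Terminal disclaimer: TU-505658 expires on the earlier of 18 June 2002 and 4 July 2000.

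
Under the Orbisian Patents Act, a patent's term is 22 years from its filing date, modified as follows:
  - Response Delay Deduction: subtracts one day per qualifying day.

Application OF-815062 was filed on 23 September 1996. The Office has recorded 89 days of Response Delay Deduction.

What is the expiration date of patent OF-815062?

Base term: filing date + 22 years → 23 September 2018.
Response Delay Deduction: −89 days → 26 June 2018.

2018-06-26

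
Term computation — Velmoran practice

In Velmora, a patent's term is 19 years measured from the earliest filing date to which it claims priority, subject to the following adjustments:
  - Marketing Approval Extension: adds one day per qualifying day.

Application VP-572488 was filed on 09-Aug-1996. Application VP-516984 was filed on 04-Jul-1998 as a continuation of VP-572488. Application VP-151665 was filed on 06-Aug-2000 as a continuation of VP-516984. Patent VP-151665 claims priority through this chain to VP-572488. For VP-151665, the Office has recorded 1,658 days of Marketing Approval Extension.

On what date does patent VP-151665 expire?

February 22, 2020

Earliest priority filing: 9 August 1996.
Base term: 9 August 1996 + 19 years → 9 August 2015.
Marketing Approval Extension: +1658 days → 22 February 2020.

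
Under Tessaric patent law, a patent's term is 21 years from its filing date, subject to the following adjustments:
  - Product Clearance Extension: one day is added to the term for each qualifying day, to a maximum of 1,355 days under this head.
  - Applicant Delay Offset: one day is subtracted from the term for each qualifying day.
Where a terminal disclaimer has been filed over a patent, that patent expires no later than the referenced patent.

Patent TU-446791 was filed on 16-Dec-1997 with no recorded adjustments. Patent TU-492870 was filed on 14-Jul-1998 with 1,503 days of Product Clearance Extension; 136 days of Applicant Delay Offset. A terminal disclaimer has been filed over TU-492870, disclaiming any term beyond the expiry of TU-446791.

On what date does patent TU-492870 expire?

Natural term of TU-492870:
  Base: filing + 21 years → 14 July 2019.
  Product Clearance Extension: 1503 days claimed exceeds the 1355-day cap, so +1355 days → 30 March 2023.
  Applicant Delay Offset: −136 days → 14 November 2022.
Expiry of referenced patent TU-446791:
  Base: filing + 21 years → 16 December 2018.
Terminal disclaimer: TU-492870 expires on the earlier of 14 November 2022 and 16 December 2018.

2018-12-16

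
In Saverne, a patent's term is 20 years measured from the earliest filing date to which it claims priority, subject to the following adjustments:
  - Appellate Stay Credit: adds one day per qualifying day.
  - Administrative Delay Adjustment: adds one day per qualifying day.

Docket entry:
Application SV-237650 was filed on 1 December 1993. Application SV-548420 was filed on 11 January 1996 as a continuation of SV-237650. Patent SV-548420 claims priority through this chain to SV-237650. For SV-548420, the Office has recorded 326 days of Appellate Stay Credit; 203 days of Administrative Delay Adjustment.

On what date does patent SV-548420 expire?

2015-05-14

Earliest priority filing: 1 December 1993.
Base term: 1 December 1993 + 20 years → 1 December 2013.
Appellate Stay Credit: +326 days → 23 October 2014.
Administrative Delay Adjustment: +203 days → 14 May 2015.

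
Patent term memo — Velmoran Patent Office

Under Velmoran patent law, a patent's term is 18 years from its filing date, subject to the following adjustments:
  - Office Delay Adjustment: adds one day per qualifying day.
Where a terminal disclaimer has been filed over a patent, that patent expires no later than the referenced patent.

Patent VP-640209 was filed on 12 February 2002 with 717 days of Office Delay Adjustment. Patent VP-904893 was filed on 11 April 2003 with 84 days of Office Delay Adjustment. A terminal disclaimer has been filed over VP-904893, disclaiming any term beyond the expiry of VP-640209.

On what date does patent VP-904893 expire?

July 4, 2021

Natural term of VP-904893:
  Base: filing + 18 years → 11 April 2021.
  Office Delay Adjustment: +84 days → 4 July 2021.
Expiry of referenced patent VP-640209:
  Base: filing + 18 years → 12 February 2020.
  Office Delay Adjustment: +717 days → 29 January 2022.
Terminal disclaimer: VP-904893 expires on the earlier of 4 July 2021 and 29 January 2022.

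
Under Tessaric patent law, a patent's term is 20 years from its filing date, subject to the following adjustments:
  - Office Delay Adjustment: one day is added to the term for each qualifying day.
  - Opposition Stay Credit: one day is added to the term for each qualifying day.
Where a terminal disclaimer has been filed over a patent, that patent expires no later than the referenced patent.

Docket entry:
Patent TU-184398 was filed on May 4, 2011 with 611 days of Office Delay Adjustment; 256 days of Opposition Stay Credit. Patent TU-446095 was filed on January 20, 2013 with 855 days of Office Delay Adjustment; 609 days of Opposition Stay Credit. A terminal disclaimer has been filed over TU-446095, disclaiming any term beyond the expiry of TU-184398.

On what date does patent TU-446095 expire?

Natural term of TU-446095:
  Base: filing + 20 years → 20 January 2033.
  Office Delay Adjustment: +855 days → 25 May 2035.
  Opposition Stay Credit: +609 days → 23 January 2037.
Expiry of referenced patent TU-184398:
  Base: filing + 20 years → 4 May 2031.
  Office Delay Adjustment: +611 days → 4 January 2033.
  Opposition Stay Credit: +256 days → 17 September 2033.
Terminal disclaimer: TU-446095 expires on the earlier of 23 January 2037 and 17 September 2033.

2033-09-17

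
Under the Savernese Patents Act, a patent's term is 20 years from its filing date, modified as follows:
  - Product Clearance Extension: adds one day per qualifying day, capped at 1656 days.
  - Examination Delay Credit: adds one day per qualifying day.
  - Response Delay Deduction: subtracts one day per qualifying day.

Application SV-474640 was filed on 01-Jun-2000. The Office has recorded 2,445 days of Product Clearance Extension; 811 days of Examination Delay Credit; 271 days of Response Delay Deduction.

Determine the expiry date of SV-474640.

June 6, 2026

Base term: filing date + 20 years → 1 June 2020.
Product Clearance Extension: 2445 days claimed exceeds the 1656-day cap, so +1656 days → 13 December 2024.
Examination Delay Credit: +811 days → 4 March 2027.
Response Delay Deduction: −271 days → 6 June 2026.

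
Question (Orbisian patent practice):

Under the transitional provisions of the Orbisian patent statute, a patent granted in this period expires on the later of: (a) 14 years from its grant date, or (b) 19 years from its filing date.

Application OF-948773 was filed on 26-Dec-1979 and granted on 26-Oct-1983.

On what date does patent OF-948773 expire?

December 26, 1998

(a) grant + 14 years → 26 October 1997.
(b) filing + 19 years → 26 December 1998.
Later of the two: 26 December 1998.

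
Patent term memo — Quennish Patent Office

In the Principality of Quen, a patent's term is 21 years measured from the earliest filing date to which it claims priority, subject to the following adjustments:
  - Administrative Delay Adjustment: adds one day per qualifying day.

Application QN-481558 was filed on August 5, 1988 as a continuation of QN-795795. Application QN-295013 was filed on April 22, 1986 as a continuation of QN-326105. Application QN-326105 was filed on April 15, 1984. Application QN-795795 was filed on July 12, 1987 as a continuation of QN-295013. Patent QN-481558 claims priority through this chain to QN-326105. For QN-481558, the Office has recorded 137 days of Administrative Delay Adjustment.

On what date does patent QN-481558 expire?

August 30, 2005

Earliest priority filing: 15 April 1984.
Base term: 15 April 1984 + 21 years → 15 April 2005.
Administrative Delay Adjustment: +137 days → 30 August 2005.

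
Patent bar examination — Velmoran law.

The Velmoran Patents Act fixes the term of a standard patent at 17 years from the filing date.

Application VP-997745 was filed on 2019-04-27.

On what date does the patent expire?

April 27, 2036

Filing date + 17 years → 27 April 2036.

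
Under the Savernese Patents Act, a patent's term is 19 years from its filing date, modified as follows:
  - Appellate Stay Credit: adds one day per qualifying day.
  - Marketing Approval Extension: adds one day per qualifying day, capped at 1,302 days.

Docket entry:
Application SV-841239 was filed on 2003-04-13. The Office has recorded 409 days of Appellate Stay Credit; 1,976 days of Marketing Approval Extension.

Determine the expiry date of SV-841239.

Base term: filing date + 19 years → 13 April 2022.
Appellate Stay Credit: +409 days → 27 May 2023.
Marketing Approval Extension: 1976 days claimed exceeds the 1302-day cap, so +1302 days → 19 December 2026.

December 19, 2026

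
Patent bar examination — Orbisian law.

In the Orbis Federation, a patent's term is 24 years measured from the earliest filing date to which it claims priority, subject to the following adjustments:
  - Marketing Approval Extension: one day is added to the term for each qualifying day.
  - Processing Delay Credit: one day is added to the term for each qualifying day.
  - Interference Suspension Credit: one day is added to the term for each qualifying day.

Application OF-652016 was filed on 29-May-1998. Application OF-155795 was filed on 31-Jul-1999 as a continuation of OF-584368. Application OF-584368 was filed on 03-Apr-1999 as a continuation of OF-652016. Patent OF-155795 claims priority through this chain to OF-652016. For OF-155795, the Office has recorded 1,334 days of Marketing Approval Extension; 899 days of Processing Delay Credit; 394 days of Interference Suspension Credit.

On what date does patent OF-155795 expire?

Earliest priority filing: 29 May 1998.
Base term: 29 May 1998 + 24 years → 29 May 2022.
Marketing Approval Extension: +1334 days → 22 January 2026.
Processing Delay Credit: +899 days → 9 July 2028.
Interference Suspension Credit: +394 days → 7 August 2029.

August 7, 2029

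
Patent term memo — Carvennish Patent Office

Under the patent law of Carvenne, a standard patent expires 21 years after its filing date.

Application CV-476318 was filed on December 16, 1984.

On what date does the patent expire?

December 16, 2005

Filing date + 21 years → 16 December 2005.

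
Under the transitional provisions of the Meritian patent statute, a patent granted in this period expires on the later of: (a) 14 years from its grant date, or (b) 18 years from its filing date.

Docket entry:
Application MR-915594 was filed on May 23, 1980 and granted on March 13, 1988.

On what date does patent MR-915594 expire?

2002-03-13

(a) grant + 14 years → 13 March 2002.
(b) filing + 18 years → 23 May 1998.
Later of the two: 13 March 2002.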